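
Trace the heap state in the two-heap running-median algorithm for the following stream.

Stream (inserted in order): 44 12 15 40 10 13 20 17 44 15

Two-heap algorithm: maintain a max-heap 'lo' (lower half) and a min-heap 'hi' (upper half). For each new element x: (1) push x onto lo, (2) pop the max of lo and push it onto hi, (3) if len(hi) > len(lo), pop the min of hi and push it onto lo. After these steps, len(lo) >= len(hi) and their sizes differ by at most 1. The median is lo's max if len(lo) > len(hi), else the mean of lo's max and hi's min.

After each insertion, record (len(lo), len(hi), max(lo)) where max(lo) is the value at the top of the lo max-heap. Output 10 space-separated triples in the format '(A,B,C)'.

Step 1: insert 44 -> lo=[44] hi=[] -> (len(lo)=1, len(hi)=0, max(lo)=44)
Step 2: insert 12 -> lo=[12] hi=[44] -> (len(lo)=1, len(hi)=1, max(lo)=12)
Step 3: insert 15 -> lo=[12, 15] hi=[44] -> (len(lo)=2, len(hi)=1, max(lo)=15)
Step 4: insert 40 -> lo=[12, 15] hi=[40, 44] -> (len(lo)=2, len(hi)=2, max(lo)=15)
Step 5: insert 10 -> lo=[10, 12, 15] hi=[40, 44] -> (len(lo)=3, len(hi)=2, max(lo)=15)
Step 6: insert 13 -> lo=[10, 12, 13] hi=[15, 40, 44] -> (len(lo)=3, len(hi)=3, max(lo)=13)
Step 7: insert 20 -> lo=[10, 12, 13, 15] hi=[20, 40, 44] -> (len(lo)=4, len(hi)=3, max(lo)=15)
Step 8: insert 17 -> lo=[10, 12, 13, 15] hi=[17, 20, 40, 44] -> (len(lo)=4, len(hi)=4, max(lo)=15)
Step 9: insert 44 -> lo=[10, 12, 13, 15, 17] hi=[20, 40, 44, 44] -> (len(lo)=5, len(hi)=4, max(lo)=17)
Step 10: insert 15 -> lo=[10, 12, 13, 15, 15] hi=[17, 20, 40, 44, 44] -> (len(lo)=5, len(hi)=5, max(lo)=15)

Answer: (1,0,44) (1,1,12) (2,1,15) (2,2,15) (3,2,15) (3,3,13) (4,3,15) (4,4,15) (5,4,17) (5,5,15)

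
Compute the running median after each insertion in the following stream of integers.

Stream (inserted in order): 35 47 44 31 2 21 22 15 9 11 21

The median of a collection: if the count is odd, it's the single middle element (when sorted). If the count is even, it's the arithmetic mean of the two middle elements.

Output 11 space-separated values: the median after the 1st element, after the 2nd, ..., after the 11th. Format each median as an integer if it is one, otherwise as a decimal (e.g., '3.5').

Answer: 35 41 44 39.5 35 33 31 26.5 22 21.5 21

Derivation:
Step 1: insert 35 -> lo=[35] (size 1, max 35) hi=[] (size 0) -> median=35
Step 2: insert 47 -> lo=[35] (size 1, max 35) hi=[47] (size 1, min 47) -> median=41
Step 3: insert 44 -> lo=[35, 44] (size 2, max 44) hi=[47] (size 1, min 47) -> median=44
Step 4: insert 31 -> lo=[31, 35] (size 2, max 35) hi=[44, 47] (size 2, min 44) -> median=39.5
Step 5: insert 2 -> lo=[2, 31, 35] (size 3, max 35) hi=[44, 47] (size 2, min 44) -> median=35
Step 6: insert 21 -> lo=[2, 21, 31] (size 3, max 31) hi=[35, 44, 47] (size 3, min 35) -> median=33
Step 7: insert 22 -> lo=[2, 21, 22, 31] (size 4, max 31) hi=[35, 44, 47] (size 3, min 35) -> median=31
Step 8: insert 15 -> lo=[2, 15, 21, 22] (size 4, max 22) hi=[31, 35, 44, 47] (size 4, min 31) -> median=26.5
Step 9: insert 9 -> lo=[2, 9, 15, 21, 22] (size 5, max 22) hi=[31, 35, 44, 47] (size 4, min 31) -> median=22
Step 10: insert 11 -> lo=[2, 9, 11, 15, 21] (size 5, max 21) hi=[22, 31, 35, 44, 47] (size 5, min 22) -> median=21.5
Step 11: insert 21 -> lo=[2, 9, 11, 15, 21, 21] (size 6, max 21) hi=[22, 31, 35, 44, 47] (size 5, min 22) -> median=21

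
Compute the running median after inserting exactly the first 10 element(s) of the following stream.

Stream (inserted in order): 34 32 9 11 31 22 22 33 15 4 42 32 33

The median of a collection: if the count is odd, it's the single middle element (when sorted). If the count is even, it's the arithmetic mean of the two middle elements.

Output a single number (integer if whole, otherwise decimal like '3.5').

Answer: 22

Derivation:
Step 1: insert 34 -> lo=[34] (size 1, max 34) hi=[] (size 0) -> median=34
Step 2: insert 32 -> lo=[32] (size 1, max 32) hi=[34] (size 1, min 34) -> median=33
Step 3: insert 9 -> lo=[9, 32] (size 2, max 32) hi=[34] (size 1, min 34) -> median=32
Step 4: insert 11 -> lo=[9, 11] (size 2, max 11) hi=[32, 34] (size 2, min 32) -> median=21.5
Step 5: insert 31 -> lo=[9, 11, 31] (size 3, max 31) hi=[32, 34] (size 2, min 32) -> median=31
Step 6: insert 22 -> lo=[9, 11, 22] (size 3, max 22) hi=[31, 32, 34] (size 3, min 31) -> median=26.5
Step 7: insert 22 -> lo=[9, 11, 22, 22] (size 4, max 22) hi=[31, 32, 34] (size 3, min 31) -> median=22
Step 8: insert 33 -> lo=[9, 11, 22, 22] (size 4, max 22) hi=[31, 32, 33, 34] (size 4, min 31) -> median=26.5
Step 9: insert 15 -> lo=[9, 11, 15, 22, 22] (size 5, max 22) hi=[31, 32, 33, 34] (size 4, min 31) -> median=22
Step 10: insert 4 -> lo=[4, 9, 11, 15, 22] (size 5, max 22) hi=[22, 31, 32, 33, 34] (size 5, min 22) -> median=22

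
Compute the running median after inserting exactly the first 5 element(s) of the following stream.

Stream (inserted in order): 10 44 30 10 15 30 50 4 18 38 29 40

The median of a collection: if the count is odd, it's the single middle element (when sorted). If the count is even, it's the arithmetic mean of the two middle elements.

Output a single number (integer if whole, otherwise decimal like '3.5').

Answer: 15

Derivation:
Step 1: insert 10 -> lo=[10] (size 1, max 10) hi=[] (size 0) -> median=10
Step 2: insert 44 -> lo=[10] (size 1, max 10) hi=[44] (size 1, min 44) -> median=27
Step 3: insert 30 -> lo=[10, 30] (size 2, max 30) hi=[44] (size 1, min 44) -> median=30
Step 4: insert 10 -> lo=[10, 10] (size 2, max 10) hi=[30, 44] (size 2, min 30) -> median=20
Step 5: insert 15 -> lo=[10, 10, 15] (size 3, max 15) hi=[30, 44] (size 2, min 30) -> median=15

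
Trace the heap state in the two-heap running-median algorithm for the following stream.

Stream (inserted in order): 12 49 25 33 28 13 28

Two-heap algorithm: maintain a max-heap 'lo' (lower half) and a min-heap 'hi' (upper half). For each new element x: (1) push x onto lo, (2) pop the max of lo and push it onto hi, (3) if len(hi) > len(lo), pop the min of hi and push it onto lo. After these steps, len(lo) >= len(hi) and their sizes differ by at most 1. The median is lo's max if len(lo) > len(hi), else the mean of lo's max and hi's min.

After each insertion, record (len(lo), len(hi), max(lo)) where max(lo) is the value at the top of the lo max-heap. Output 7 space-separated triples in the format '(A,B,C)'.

Answer: (1,0,12) (1,1,12) (2,1,25) (2,2,25) (3,2,28) (3,3,25) (4,3,28)

Derivation:
Step 1: insert 12 -> lo=[12] hi=[] -> (len(lo)=1, len(hi)=0, max(lo)=12)
Step 2: insert 49 -> lo=[12] hi=[49] -> (len(lo)=1, len(hi)=1, max(lo)=12)
Step 3: insert 25 -> lo=[12, 25] hi=[49] -> (len(lo)=2, len(hi)=1, max(lo)=25)
Step 4: insert 33 -> lo=[12, 25] hi=[33, 49] -> (len(lo)=2, len(hi)=2, max(lo)=25)
Step 5: insert 28 -> lo=[12, 25, 28] hi=[33, 49] -> (len(lo)=3, len(hi)=2, max(lo)=28)
Step 6: insert 13 -> lo=[12, 13, 25] hi=[28, 33, 49] -> (len(lo)=3, len(hi)=3, max(lo)=25)
Step 7: insert 28 -> lo=[12, 13, 25, 28] hi=[28, 33, 49] -> (len(lo)=4, len(hi)=3, max(lo)=28)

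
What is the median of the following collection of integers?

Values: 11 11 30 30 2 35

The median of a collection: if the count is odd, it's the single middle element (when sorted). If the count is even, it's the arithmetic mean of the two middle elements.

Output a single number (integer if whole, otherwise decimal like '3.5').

Answer: 20.5

Derivation:
Step 1: insert 11 -> lo=[11] (size 1, max 11) hi=[] (size 0) -> median=11
Step 2: insert 11 -> lo=[11] (size 1, max 11) hi=[11] (size 1, min 11) -> median=11
Step 3: insert 30 -> lo=[11, 11] (size 2, max 11) hi=[30] (size 1, min 30) -> median=11
Step 4: insert 30 -> lo=[11, 11] (size 2, max 11) hi=[30, 30] (size 2, min 30) -> median=20.5
Step 5: insert 2 -> lo=[2, 11, 11] (size 3, max 11) hi=[30, 30] (size 2, min 30) -> median=11
Step 6: insert 35 -> lo=[2, 11, 11] (size 3, max 11) hi=[30, 30, 35] (size 3, min 30) -> median=20.5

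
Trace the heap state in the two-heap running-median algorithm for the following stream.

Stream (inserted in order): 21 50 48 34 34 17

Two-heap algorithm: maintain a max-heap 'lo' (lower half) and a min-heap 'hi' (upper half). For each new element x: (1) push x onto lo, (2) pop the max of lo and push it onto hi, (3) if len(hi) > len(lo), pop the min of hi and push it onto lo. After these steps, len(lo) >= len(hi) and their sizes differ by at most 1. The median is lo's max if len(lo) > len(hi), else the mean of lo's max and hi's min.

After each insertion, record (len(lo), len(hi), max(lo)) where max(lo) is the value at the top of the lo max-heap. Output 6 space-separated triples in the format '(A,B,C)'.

Answer: (1,0,21) (1,1,21) (2,1,48) (2,2,34) (3,2,34) (3,3,34)

Derivation:
Step 1: insert 21 -> lo=[21] hi=[] -> (len(lo)=1, len(hi)=0, max(lo)=21)
Step 2: insert 50 -> lo=[21] hi=[50] -> (len(lo)=1, len(hi)=1, max(lo)=21)
Step 3: insert 48 -> lo=[21, 48] hi=[50] -> (len(lo)=2, len(hi)=1, max(lo)=48)
Step 4: insert 34 -> lo=[21, 34] hi=[48, 50] -> (len(lo)=2, len(hi)=2, max(lo)=34)
Step 5: insert 34 -> lo=[21, 34, 34] hi=[48, 50] -> (len(lo)=3, len(hi)=2, max(lo)=34)
Step 6: insert 17 -> lo=[17, 21, 34] hi=[34, 48, 50] -> (len(lo)=3, len(hi)=3, max(lo)=34)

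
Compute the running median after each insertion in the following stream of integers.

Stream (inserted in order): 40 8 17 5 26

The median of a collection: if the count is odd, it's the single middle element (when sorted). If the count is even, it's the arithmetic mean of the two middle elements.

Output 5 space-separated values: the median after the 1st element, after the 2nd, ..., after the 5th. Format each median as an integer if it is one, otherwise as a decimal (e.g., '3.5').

Step 1: insert 40 -> lo=[40] (size 1, max 40) hi=[] (size 0) -> median=40
Step 2: insert 8 -> lo=[8] (size 1, max 8) hi=[40] (size 1, min 40) -> median=24
Step 3: insert 17 -> lo=[8, 17] (size 2, max 17) hi=[40] (size 1, min 40) -> median=17
Step 4: insert 5 -> lo=[5, 8] (size 2, max 8) hi=[17, 40] (size 2, min 17) -> median=12.5
Step 5: insert 26 -> lo=[5, 8, 17] (size 3, max 17) hi=[26, 40] (size 2, min 26) -> median=17

Answer: 40 24 17 12.5 17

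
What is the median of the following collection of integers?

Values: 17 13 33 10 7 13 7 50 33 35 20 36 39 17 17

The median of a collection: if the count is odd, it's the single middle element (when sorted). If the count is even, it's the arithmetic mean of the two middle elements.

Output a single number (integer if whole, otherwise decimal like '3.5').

Step 1: insert 17 -> lo=[17] (size 1, max 17) hi=[] (size 0) -> median=17
Step 2: insert 13 -> lo=[13] (size 1, max 13) hi=[17] (size 1, min 17) -> median=15
Step 3: insert 33 -> lo=[13, 17] (size 2, max 17) hi=[33] (size 1, min 33) -> median=17
Step 4: insert 10 -> lo=[10, 13] (size 2, max 13) hi=[17, 33] (size 2, min 17) -> median=15
Step 5: insert 7 -> lo=[7, 10, 13] (size 3, max 13) hi=[17, 33] (size 2, min 17) -> median=13
Step 6: insert 13 -> lo=[7, 10, 13] (size 3, max 13) hi=[13, 17, 33] (size 3, min 13) -> median=13
Step 7: insert 7 -> lo=[7, 7, 10, 13] (size 4, max 13) hi=[13, 17, 33] (size 3, min 13) -> median=13
Step 8: insert 50 -> lo=[7, 7, 10, 13] (size 4, max 13) hi=[13, 17, 33, 50] (size 4, min 13) -> median=13
Step 9: insert 33 -> lo=[7, 7, 10, 13, 13] (size 5, max 13) hi=[17, 33, 33, 50] (size 4, min 17) -> median=13
Step 10: insert 35 -> lo=[7, 7, 10, 13, 13] (size 5, max 13) hi=[17, 33, 33, 35, 50] (size 5, min 17) -> median=15
Step 11: insert 20 -> lo=[7, 7, 10, 13, 13, 17] (size 6, max 17) hi=[20, 33, 33, 35, 50] (size 5, min 20) -> median=17
Step 12: insert 36 -> lo=[7, 7, 10, 13, 13, 17] (size 6, max 17) hi=[20, 33, 33, 35, 36, 50] (size 6, min 20) -> median=18.5
Step 13: insert 39 -> lo=[7, 7, 10, 13, 13, 17, 20] (size 7, max 20) hi=[33, 33, 35, 36, 39, 50] (size 6, min 33) -> median=20
Step 14: insert 17 -> lo=[7, 7, 10, 13, 13, 17, 17] (size 7, max 17) hi=[20, 33, 33, 35, 36, 39, 50] (size 7, min 20) -> median=18.5
Step 15: insert 17 -> lo=[7, 7, 10, 13, 13, 17, 17, 17] (size 8, max 17) hi=[20, 33, 33, 35, 36, 39, 50] (size 7, min 20) -> median=17

Answer: 17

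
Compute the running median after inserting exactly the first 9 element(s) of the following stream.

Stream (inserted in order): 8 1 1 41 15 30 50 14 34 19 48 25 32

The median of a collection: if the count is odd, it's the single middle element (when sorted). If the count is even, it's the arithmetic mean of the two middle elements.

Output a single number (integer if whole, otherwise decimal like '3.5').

Step 1: insert 8 -> lo=[8] (size 1, max 8) hi=[] (size 0) -> median=8
Step 2: insert 1 -> lo=[1] (size 1, max 1) hi=[8] (size 1, min 8) -> median=4.5
Step 3: insert 1 -> lo=[1, 1] (size 2, max 1) hi=[8] (size 1, min 8) -> median=1
Step 4: insert 41 -> lo=[1, 1] (size 2, max 1) hi=[8, 41] (size 2, min 8) -> median=4.5
Step 5: insert 15 -> lo=[1, 1, 8] (size 3, max 8) hi=[15, 41] (size 2, min 15) -> median=8
Step 6: insert 30 -> lo=[1, 1, 8] (size 3, max 8) hi=[15, 30, 41] (size 3, min 15) -> median=11.5
Step 7: insert 50 -> lo=[1, 1, 8, 15] (size 4, max 15) hi=[30, 41, 50] (size 3, min 30) -> median=15
Step 8: insert 14 -> lo=[1, 1, 8, 14] (size 4, max 14) hi=[15, 30, 41, 50] (size 4, min 15) -> median=14.5
Step 9: insert 34 -> lo=[1, 1, 8, 14, 15] (size 5, max 15) hi=[30, 34, 41, 50] (size 4, min 30) -> median=15

Answer: 15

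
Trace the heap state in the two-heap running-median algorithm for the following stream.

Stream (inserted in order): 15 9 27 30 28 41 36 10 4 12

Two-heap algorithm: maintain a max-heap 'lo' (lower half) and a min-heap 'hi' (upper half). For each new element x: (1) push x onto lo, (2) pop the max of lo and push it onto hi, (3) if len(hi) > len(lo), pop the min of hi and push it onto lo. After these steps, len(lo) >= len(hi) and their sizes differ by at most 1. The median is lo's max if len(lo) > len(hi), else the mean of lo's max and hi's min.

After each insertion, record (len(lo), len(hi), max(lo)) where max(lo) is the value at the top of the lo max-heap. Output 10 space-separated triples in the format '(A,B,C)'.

Answer: (1,0,15) (1,1,9) (2,1,15) (2,2,15) (3,2,27) (3,3,27) (4,3,28) (4,4,27) (5,4,27) (5,5,15)

Derivation:
Step 1: insert 15 -> lo=[15] hi=[] -> (len(lo)=1, len(hi)=0, max(lo)=15)
Step 2: insert 9 -> lo=[9] hi=[15] -> (len(lo)=1, len(hi)=1, max(lo)=9)
Step 3: insert 27 -> lo=[9, 15] hi=[27] -> (len(lo)=2, len(hi)=1, max(lo)=15)
Step 4: insert 30 -> lo=[9, 15] hi=[27, 30] -> (len(lo)=2, len(hi)=2, max(lo)=15)
Step 5: insert 28 -> lo=[9, 15, 27] hi=[28, 30] -> (len(lo)=3, len(hi)=2, max(lo)=27)
Step 6: insert 41 -> lo=[9, 15, 27] hi=[28, 30, 41] -> (len(lo)=3, len(hi)=3, max(lo)=27)
Step 7: insert 36 -> lo=[9, 15, 27, 28] hi=[30, 36, 41] -> (len(lo)=4, len(hi)=3, max(lo)=28)
Step 8: insert 10 -> lo=[9, 10, 15, 27] hi=[28, 30, 36, 41] -> (len(lo)=4, len(hi)=4, max(lo)=27)
Step 9: insert 4 -> lo=[4, 9, 10, 15, 27] hi=[28, 30, 36, 41] -> (len(lo)=5, len(hi)=4, max(lo)=27)
Step 10: insert 12 -> lo=[4, 9, 10, 12, 15] hi=[27, 28, 30, 36, 41] -> (len(lo)=5, len(hi)=5, max(lo)=15)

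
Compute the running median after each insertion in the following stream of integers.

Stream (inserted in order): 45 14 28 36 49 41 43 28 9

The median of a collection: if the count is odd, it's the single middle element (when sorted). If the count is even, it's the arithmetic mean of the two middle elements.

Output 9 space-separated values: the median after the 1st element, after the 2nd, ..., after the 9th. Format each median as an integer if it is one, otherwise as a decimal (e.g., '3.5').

Step 1: insert 45 -> lo=[45] (size 1, max 45) hi=[] (size 0) -> median=45
Step 2: insert 14 -> lo=[14] (size 1, max 14) hi=[45] (size 1, min 45) -> median=29.5
Step 3: insert 28 -> lo=[14, 28] (size 2, max 28) hi=[45] (size 1, min 45) -> median=28
Step 4: insert 36 -> lo=[14, 28] (size 2, max 28) hi=[36, 45] (size 2, min 36) -> median=32
Step 5: insert 49 -> lo=[14, 28, 36] (size 3, max 36) hi=[45, 49] (size 2, min 45) -> median=36
Step 6: insert 41 -> lo=[14, 28, 36] (size 3, max 36) hi=[41, 45, 49] (size 3, min 41) -> median=38.5
Step 7: insert 43 -> lo=[14, 28, 36, 41] (size 4, max 41) hi=[43, 45, 49] (size 3, min 43) -> median=41
Step 8: insert 28 -> lo=[14, 28, 28, 36] (size 4, max 36) hi=[41, 43, 45, 49] (size 4, min 41) -> median=38.5
Step 9: insert 9 -> lo=[9, 14, 28, 28, 36] (size 5, max 36) hi=[41, 43, 45, 49] (size 4, min 41) -> median=36

Answer: 45 29.5 28 32 36 38.5 41 38.5 36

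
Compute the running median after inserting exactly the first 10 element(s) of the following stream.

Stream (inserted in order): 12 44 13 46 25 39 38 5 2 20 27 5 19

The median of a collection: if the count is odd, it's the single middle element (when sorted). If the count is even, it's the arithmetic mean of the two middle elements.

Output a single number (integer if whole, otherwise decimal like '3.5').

Step 1: insert 12 -> lo=[12] (size 1, max 12) hi=[] (size 0) -> median=12
Step 2: insert 44 -> lo=[12] (size 1, max 12) hi=[44] (size 1, min 44) -> median=28
Step 3: insert 13 -> lo=[12, 13] (size 2, max 13) hi=[44] (size 1, min 44) -> median=13
Step 4: insert 46 -> lo=[12, 13] (size 2, max 13) hi=[44, 46] (size 2, min 44) -> median=28.5
Step 5: insert 25 -> lo=[12, 13, 25] (size 3, max 25) hi=[44, 46] (size 2, min 44) -> median=25
Step 6: insert 39 -> lo=[12, 13, 25] (size 3, max 25) hi=[39, 44, 46] (size 3, min 39) -> median=32
Step 7: insert 38 -> lo=[12, 13, 25, 38] (size 4, max 38) hi=[39, 44, 46] (size 3, min 39) -> median=38
Step 8: insert 5 -> lo=[5, 12, 13, 25] (size 4, max 25) hi=[38, 39, 44, 46] (size 4, min 38) -> median=31.5
Step 9: insert 2 -> lo=[2, 5, 12, 13, 25] (size 5, max 25) hi=[38, 39, 44, 46] (size 4, min 38) -> median=25
Step 10: insert 20 -> lo=[2, 5, 12, 13, 20] (size 5, max 20) hi=[25, 38, 39, 44, 46] (size 5, min 25) -> median=22.5

Answer: 22.5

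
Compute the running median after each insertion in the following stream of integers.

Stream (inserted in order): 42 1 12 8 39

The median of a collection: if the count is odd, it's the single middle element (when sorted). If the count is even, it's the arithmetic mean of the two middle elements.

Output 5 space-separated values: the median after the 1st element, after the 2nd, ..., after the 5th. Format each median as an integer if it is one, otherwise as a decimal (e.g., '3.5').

Answer: 42 21.5 12 10 12

Derivation:
Step 1: insert 42 -> lo=[42] (size 1, max 42) hi=[] (size 0) -> median=42
Step 2: insert 1 -> lo=[1] (size 1, max 1) hi=[42] (size 1, min 42) -> median=21.5
Step 3: insert 12 -> lo=[1, 12] (size 2, max 12) hi=[42] (size 1, min 42) -> median=12
Step 4: insert 8 -> lo=[1, 8] (size 2, max 8) hi=[12, 42] (size 2, min 12) -> median=10
Step 5: insert 39 -> lo=[1, 8, 12] (size 3, max 12) hi=[39, 42] (size 2, min 39) -> median=12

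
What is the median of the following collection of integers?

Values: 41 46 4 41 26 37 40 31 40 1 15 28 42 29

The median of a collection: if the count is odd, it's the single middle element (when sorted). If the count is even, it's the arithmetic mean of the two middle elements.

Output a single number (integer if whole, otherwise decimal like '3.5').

Answer: 34

Derivation:
Step 1: insert 41 -> lo=[41] (size 1, max 41) hi=[] (size 0) -> median=41
Step 2: insert 46 -> lo=[41] (size 1, max 41) hi=[46] (size 1, min 46) -> median=43.5
Step 3: insert 4 -> lo=[4, 41] (size 2, max 41) hi=[46] (size 1, min 46) -> median=41
Step 4: insert 41 -> lo=[4, 41] (size 2, max 41) hi=[41, 46] (size 2, min 41) -> median=41
Step 5: insert 26 -> lo=[4, 26, 41] (size 3, max 41) hi=[41, 46] (size 2, min 41) -> median=41
Step 6: insert 37 -> lo=[4, 26, 37] (size 3, max 37) hi=[41, 41, 46] (size 3, min 41) -> median=39
Step 7: insert 40 -> lo=[4, 26, 37, 40] (size 4, max 40) hi=[41, 41, 46] (size 3, min 41) -> median=40
Step 8: insert 31 -> lo=[4, 26, 31, 37] (size 4, max 37) hi=[40, 41, 41, 46] (size 4, min 40) -> median=38.5
Step 9: insert 40 -> lo=[4, 26, 31, 37, 40] (size 5, max 40) hi=[40, 41, 41, 46] (size 4, min 40) -> median=40
Step 10: insert 1 -> lo=[1, 4, 26, 31, 37] (size 5, max 37) hi=[40, 40, 41, 41, 46] (size 5, min 40) -> median=38.5
Step 11: insert 15 -> lo=[1, 4, 15, 26, 31, 37] (size 6, max 37) hi=[40, 40, 41, 41, 46] (size 5, min 40) -> median=37
Step 12: insert 28 -> lo=[1, 4, 15, 26, 28, 31] (size 6, max 31) hi=[37, 40, 40, 41, 41, 46] (size 6, min 37) -> median=34
Step 13: insert 42 -> lo=[1, 4, 15, 26, 28, 31, 37] (size 7, max 37) hi=[40, 40, 41, 41, 42, 46] (size 6, min 40) -> median=37
Step 14: insert 29 -> lo=[1, 4, 15, 26, 28, 29, 31] (size 7, max 31) hi=[37, 40, 40, 41, 41, 42, 46] (size 7, min 37) -> median=34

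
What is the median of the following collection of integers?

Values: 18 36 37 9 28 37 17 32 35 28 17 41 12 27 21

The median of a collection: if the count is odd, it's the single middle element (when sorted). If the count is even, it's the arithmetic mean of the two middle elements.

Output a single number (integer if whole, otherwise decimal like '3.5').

Step 1: insert 18 -> lo=[18] (size 1, max 18) hi=[] (size 0) -> median=18
Step 2: insert 36 -> lo=[18] (size 1, max 18) hi=[36] (size 1, min 36) -> median=27
Step 3: insert 37 -> lo=[18, 36] (size 2, max 36) hi=[37] (size 1, min 37) -> median=36
Step 4: insert 9 -> lo=[9, 18] (size 2, max 18) hi=[36, 37] (size 2, min 36) -> median=27
Step 5: insert 28 -> lo=[9, 18, 28] (size 3, max 28) hi=[36, 37] (size 2, min 36) -> median=28
Step 6: insert 37 -> lo=[9, 18, 28] (size 3, max 28) hi=[36, 37, 37] (size 3, min 36) -> median=32
Step 7: insert 17 -> lo=[9, 17, 18, 28] (size 4, max 28) hi=[36, 37, 37] (size 3, min 36) -> median=28
Step 8: insert 32 -> lo=[9, 17, 18, 28] (size 4, max 28) hi=[32, 36, 37, 37] (size 4, min 32) -> median=30
Step 9: insert 35 -> lo=[9, 17, 18, 28, 32] (size 5, max 32) hi=[35, 36, 37, 37] (size 4, min 35) -> median=32
Step 10: insert 28 -> lo=[9, 17, 18, 28, 28] (size 5, max 28) hi=[32, 35, 36, 37, 37] (size 5, min 32) -> median=30
Step 11: insert 17 -> lo=[9, 17, 17, 18, 28, 28] (size 6, max 28) hi=[32, 35, 36, 37, 37] (size 5, min 32) -> median=28
Step 12: insert 41 -> lo=[9, 17, 17, 18, 28, 28] (size 6, max 28) hi=[32, 35, 36, 37, 37, 41] (size 6, min 32) -> median=30
Step 13: insert 12 -> lo=[9, 12, 17, 17, 18, 28, 28] (size 7, max 28) hi=[32, 35, 36, 37, 37, 41] (size 6, min 32) -> median=28
Step 14: insert 27 -> lo=[9, 12, 17, 17, 18, 27, 28] (size 7, max 28) hi=[28, 32, 35, 36, 37, 37, 41] (size 7, min 28) -> median=28
Step 15: insert 21 -> lo=[9, 12, 17, 17, 18, 21, 27, 28] (size 8, max 28) hi=[28, 32, 35, 36, 37, 37, 41] (size 7, min 28) -> median=28

Answer: 28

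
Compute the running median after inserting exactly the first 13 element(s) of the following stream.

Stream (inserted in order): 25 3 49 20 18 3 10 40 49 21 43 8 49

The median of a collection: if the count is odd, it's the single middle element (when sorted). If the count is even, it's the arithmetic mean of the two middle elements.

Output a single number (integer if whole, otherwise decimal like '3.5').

Step 1: insert 25 -> lo=[25] (size 1, max 25) hi=[] (size 0) -> median=25
Step 2: insert 3 -> lo=[3] (size 1, max 3) hi=[25] (size 1, min 25) -> median=14
Step 3: insert 49 -> lo=[3, 25] (size 2, max 25) hi=[49] (size 1, min 49) -> median=25
Step 4: insert 20 -> lo=[3, 20] (size 2, max 20) hi=[25, 49] (size 2, min 25) -> median=22.5
Step 5: insert 18 -> lo=[3, 18, 20] (size 3, max 20) hi=[25, 49] (size 2, min 25) -> median=20
Step 6: insert 3 -> lo=[3, 3, 18] (size 3, max 18) hi=[20, 25, 49] (size 3, min 20) -> median=19
Step 7: insert 10 -> lo=[3, 3, 10, 18] (size 4, max 18) hi=[20, 25, 49] (size 3, min 20) -> median=18
Step 8: insert 40 -> lo=[3, 3, 10, 18] (size 4, max 18) hi=[20, 25, 40, 49] (size 4, min 20) -> median=19
Step 9: insert 49 -> lo=[3, 3, 10, 18, 20] (size 5, max 20) hi=[25, 40, 49, 49] (size 4, min 25) -> median=20
Step 10: insert 21 -> lo=[3, 3, 10, 18, 20] (size 5, max 20) hi=[21, 25, 40, 49, 49] (size 5, min 21) -> median=20.5
Step 11: insert 43 -> lo=[3, 3, 10, 18, 20, 21] (size 6, max 21) hi=[25, 40, 43, 49, 49] (size 5, min 25) -> median=21
Step 12: insert 8 -> lo=[3, 3, 8, 10, 18, 20] (size 6, max 20) hi=[21, 25, 40, 43, 49, 49] (size 6, min 21) -> median=20.5
Step 13: insert 49 -> lo=[3, 3, 8, 10, 18, 20, 21] (size 7, max 21) hi=[25, 40, 43, 49, 49, 49] (size 6, min 25) -> median=21

Answer: 21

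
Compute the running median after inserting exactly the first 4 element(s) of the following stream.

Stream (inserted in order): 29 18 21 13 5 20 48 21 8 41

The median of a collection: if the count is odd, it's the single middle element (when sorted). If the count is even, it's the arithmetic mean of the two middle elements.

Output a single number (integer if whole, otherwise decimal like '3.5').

Step 1: insert 29 -> lo=[29] (size 1, max 29) hi=[] (size 0) -> median=29
Step 2: insert 18 -> lo=[18] (size 1, max 18) hi=[29] (size 1, min 29) -> median=23.5
Step 3: insert 21 -> lo=[18, 21] (size 2, max 21) hi=[29] (size 1, min 29) -> median=21
Step 4: insert 13 -> lo=[13, 18] (size 2, max 18) hi=[21, 29] (size 2, min 21) -> median=19.5

Answer: 19.5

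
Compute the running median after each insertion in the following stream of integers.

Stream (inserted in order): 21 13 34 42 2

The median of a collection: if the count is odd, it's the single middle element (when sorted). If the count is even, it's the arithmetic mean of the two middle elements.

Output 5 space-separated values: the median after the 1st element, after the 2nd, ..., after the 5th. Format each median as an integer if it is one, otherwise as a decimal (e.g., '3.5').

Step 1: insert 21 -> lo=[21] (size 1, max 21) hi=[] (size 0) -> median=21
Step 2: insert 13 -> lo=[13] (size 1, max 13) hi=[21] (size 1, min 21) -> median=17
Step 3: insert 34 -> lo=[13, 21] (size 2, max 21) hi=[34] (size 1, min 34) -> median=21
Step 4: insert 42 -> lo=[13, 21] (size 2, max 21) hi=[34, 42] (size 2, min 34) -> median=27.5
Step 5: insert 2 -> lo=[2, 13, 21] (size 3, max 21) hi=[34, 42] (size 2, min 34) -> median=21

Answer: 21 17 21 27.5 21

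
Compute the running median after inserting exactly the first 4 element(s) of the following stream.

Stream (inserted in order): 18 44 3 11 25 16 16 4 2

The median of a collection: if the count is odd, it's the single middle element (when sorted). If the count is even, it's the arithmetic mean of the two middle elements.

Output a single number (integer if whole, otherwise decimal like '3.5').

Answer: 14.5

Derivation:
Step 1: insert 18 -> lo=[18] (size 1, max 18) hi=[] (size 0) -> median=18
Step 2: insert 44 -> lo=[18] (size 1, max 18) hi=[44] (size 1, min 44) -> median=31
Step 3: insert 3 -> lo=[3, 18] (size 2, max 18) hi=[44] (size 1, min 44) -> median=18
Step 4: insert 11 -> lo=[3, 11] (size 2, max 11) hi=[18, 44] (size 2, min 18) -> median=14.5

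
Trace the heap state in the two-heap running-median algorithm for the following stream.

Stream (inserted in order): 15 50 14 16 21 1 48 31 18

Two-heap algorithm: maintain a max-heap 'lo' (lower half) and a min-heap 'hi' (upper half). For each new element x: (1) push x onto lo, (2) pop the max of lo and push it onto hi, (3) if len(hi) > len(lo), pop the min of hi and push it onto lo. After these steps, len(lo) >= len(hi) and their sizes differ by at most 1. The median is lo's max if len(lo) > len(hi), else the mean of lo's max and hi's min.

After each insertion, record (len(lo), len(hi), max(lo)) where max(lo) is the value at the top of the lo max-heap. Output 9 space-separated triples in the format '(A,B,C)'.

Answer: (1,0,15) (1,1,15) (2,1,15) (2,2,15) (3,2,16) (3,3,15) (4,3,16) (4,4,16) (5,4,18)

Derivation:
Step 1: insert 15 -> lo=[15] hi=[] -> (len(lo)=1, len(hi)=0, max(lo)=15)
Step 2: insert 50 -> lo=[15] hi=[50] -> (len(lo)=1, len(hi)=1, max(lo)=15)
Step 3: insert 14 -> lo=[14, 15] hi=[50] -> (len(lo)=2, len(hi)=1, max(lo)=15)
Step 4: insert 16 -> lo=[14, 15] hi=[16, 50] -> (len(lo)=2, len(hi)=2, max(lo)=15)
Step 5: insert 21 -> lo=[14, 15, 16] hi=[21, 50] -> (len(lo)=3, len(hi)=2, max(lo)=16)
Step 6: insert 1 -> lo=[1, 14, 15] hi=[16, 21, 50] -> (len(lo)=3, len(hi)=3, max(lo)=15)
Step 7: insert 48 -> lo=[1, 14, 15, 16] hi=[21, 48, 50] -> (len(lo)=4, len(hi)=3, max(lo)=16)
Step 8: insert 31 -> lo=[1, 14, 15, 16] hi=[21, 31, 48, 50] -> (len(lo)=4, len(hi)=4, max(lo)=16)
Step 9: insert 18 -> lo=[1, 14, 15, 16, 18] hi=[21, 31, 48, 50] -> (len(lo)=5, len(hi)=4, max(lo)=18)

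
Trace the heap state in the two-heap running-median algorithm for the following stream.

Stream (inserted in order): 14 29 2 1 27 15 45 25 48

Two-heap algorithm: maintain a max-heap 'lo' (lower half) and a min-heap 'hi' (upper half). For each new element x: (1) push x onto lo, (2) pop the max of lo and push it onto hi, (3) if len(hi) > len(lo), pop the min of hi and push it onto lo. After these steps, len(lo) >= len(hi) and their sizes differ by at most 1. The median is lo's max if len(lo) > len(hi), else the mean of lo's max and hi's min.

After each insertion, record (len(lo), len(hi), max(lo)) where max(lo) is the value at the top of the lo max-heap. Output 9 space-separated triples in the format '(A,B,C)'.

Answer: (1,0,14) (1,1,14) (2,1,14) (2,2,2) (3,2,14) (3,3,14) (4,3,15) (4,4,15) (5,4,25)

Derivation:
Step 1: insert 14 -> lo=[14] hi=[] -> (len(lo)=1, len(hi)=0, max(lo)=14)
Step 2: insert 29 -> lo=[14] hi=[29] -> (len(lo)=1, len(hi)=1, max(lo)=14)
Step 3: insert 2 -> lo=[2, 14] hi=[29] -> (len(lo)=2, len(hi)=1, max(lo)=14)
Step 4: insert 1 -> lo=[1, 2] hi=[14, 29] -> (len(lo)=2, len(hi)=2, max(lo)=2)
Step 5: insert 27 -> lo=[1, 2, 14] hi=[27, 29] -> (len(lo)=3, len(hi)=2, max(lo)=14)
Step 6: insert 15 -> lo=[1, 2, 14] hi=[15, 27, 29] -> (len(lo)=3, len(hi)=3, max(lo)=14)
Step 7: insert 45 -> lo=[1, 2, 14, 15] hi=[27, 29, 45] -> (len(lo)=4, len(hi)=3, max(lo)=15)
Step 8: insert 25 -> lo=[1, 2, 14, 15] hi=[25, 27, 29, 45] -> (len(lo)=4, len(hi)=4, max(lo)=15)
Step 9: insert 48 -> lo=[1, 2, 14, 15, 25] hi=[27, 29, 45, 48] -> (len(lo)=5, len(hi)=4, max(lo)=25)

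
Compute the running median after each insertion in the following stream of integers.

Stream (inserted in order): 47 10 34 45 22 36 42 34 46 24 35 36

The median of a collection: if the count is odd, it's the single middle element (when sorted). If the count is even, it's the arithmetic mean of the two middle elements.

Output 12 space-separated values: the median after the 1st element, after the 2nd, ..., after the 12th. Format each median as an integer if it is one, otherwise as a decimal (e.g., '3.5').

Answer: 47 28.5 34 39.5 34 35 36 35 36 35 35 35.5

Derivation:
Step 1: insert 47 -> lo=[47] (size 1, max 47) hi=[] (size 0) -> median=47
Step 2: insert 10 -> lo=[10] (size 1, max 10) hi=[47] (size 1, min 47) -> median=28.5
Step 3: insert 34 -> lo=[10, 34] (size 2, max 34) hi=[47] (size 1, min 47) -> median=34
Step 4: insert 45 -> lo=[10, 34] (size 2, max 34) hi=[45, 47] (size 2, min 45) -> median=39.5
Step 5: insert 22 -> lo=[10, 22, 34] (size 3, max 34) hi=[45, 47] (size 2, min 45) -> median=34
Step 6: insert 36 -> lo=[10, 22, 34] (size 3, max 34) hi=[36, 45, 47] (size 3, min 36) -> median=35
Step 7: insert 42 -> lo=[10, 22, 34, 36] (size 4, max 36) hi=[42, 45, 47] (size 3, min 42) -> median=36
Step 8: insert 34 -> lo=[10, 22, 34, 34] (size 4, max 34) hi=[36, 42, 45, 47] (size 4, min 36) -> median=35
Step 9: insert 46 -> lo=[10, 22, 34, 34, 36] (size 5, max 36) hi=[42, 45, 46, 47] (size 4, min 42) -> median=36
Step 10: insert 24 -> lo=[10, 22, 24, 34, 34] (size 5, max 34) hi=[36, 42, 45, 46, 47] (size 5, min 36) -> median=35
Step 11: insert 35 -> lo=[10, 22, 24, 34, 34, 35] (size 6, max 35) hi=[36, 42, 45, 46, 47] (size 5, min 36) -> median=35
Step 12: insert 36 -> lo=[10, 22, 24, 34, 34, 35] (size 6, max 35) hi=[36, 36, 42, 45, 46, 47] (size 6, min 36) -> median=35.5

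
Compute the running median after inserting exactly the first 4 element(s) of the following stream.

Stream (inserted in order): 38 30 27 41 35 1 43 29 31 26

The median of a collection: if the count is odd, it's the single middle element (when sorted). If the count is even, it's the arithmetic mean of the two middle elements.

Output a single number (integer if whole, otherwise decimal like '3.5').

Step 1: insert 38 -> lo=[38] (size 1, max 38) hi=[] (size 0) -> median=38
Step 2: insert 30 -> lo=[30] (size 1, max 30) hi=[38] (size 1, min 38) -> median=34
Step 3: insert 27 -> lo=[27, 30] (size 2, max 30) hi=[38] (size 1, min 38) -> median=30
Step 4: insert 41 -> lo=[27, 30] (size 2, max 30) hi=[38, 41] (size 2, min 38) -> median=34

Answer: 34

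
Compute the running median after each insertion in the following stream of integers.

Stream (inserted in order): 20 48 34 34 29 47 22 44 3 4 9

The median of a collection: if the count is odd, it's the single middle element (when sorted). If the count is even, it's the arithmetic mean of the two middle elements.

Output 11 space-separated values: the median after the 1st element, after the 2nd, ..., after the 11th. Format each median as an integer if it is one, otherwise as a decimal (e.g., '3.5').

Answer: 20 34 34 34 34 34 34 34 34 31.5 29

Derivation:
Step 1: insert 20 -> lo=[20] (size 1, max 20) hi=[] (size 0) -> median=20
Step 2: insert 48 -> lo=[20] (size 1, max 20) hi=[48] (size 1, min 48) -> median=34
Step 3: insert 34 -> lo=[20, 34] (size 2, max 34) hi=[48] (size 1, min 48) -> median=34
Step 4: insert 34 -> lo=[20, 34] (size 2, max 34) hi=[34, 48] (size 2, min 34) -> median=34
Step 5: insert 29 -> lo=[20, 29, 34] (size 3, max 34) hi=[34, 48] (size 2, min 34) -> median=34
Step 6: insert 47 -> lo=[20, 29, 34] (size 3, max 34) hi=[34, 47, 48] (size 3, min 34) -> median=34
Step 7: insert 22 -> lo=[20, 22, 29, 34] (size 4, max 34) hi=[34, 47, 48] (size 3, min 34) -> median=34
Step 8: insert 44 -> lo=[20, 22, 29, 34] (size 4, max 34) hi=[34, 44, 47, 48] (size 4, min 34) -> median=34
Step 9: insert 3 -> lo=[3, 20, 22, 29, 34] (size 5, max 34) hi=[34, 44, 47, 48] (size 4, min 34) -> median=34
Step 10: insert 4 -> lo=[3, 4, 20, 22, 29] (size 5, max 29) hi=[34, 34, 44, 47, 48] (size 5, min 34) -> median=31.5
Step 11: insert 9 -> lo=[3, 4, 9, 20, 22, 29] (size 6, max 29) hi=[34, 34, 44, 47, 48] (size 5, min 34) -> median=29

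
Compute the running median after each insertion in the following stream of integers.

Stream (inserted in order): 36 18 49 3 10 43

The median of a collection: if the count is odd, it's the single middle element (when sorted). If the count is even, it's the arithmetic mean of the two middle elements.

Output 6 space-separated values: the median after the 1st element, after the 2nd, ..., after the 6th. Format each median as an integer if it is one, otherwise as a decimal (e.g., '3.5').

Answer: 36 27 36 27 18 27

Derivation:
Step 1: insert 36 -> lo=[36] (size 1, max 36) hi=[] (size 0) -> median=36
Step 2: insert 18 -> lo=[18] (size 1, max 18) hi=[36] (size 1, min 36) -> median=27
Step 3: insert 49 -> lo=[18, 36] (size 2, max 36) hi=[49] (size 1, min 49) -> median=36
Step 4: insert 3 -> lo=[3, 18] (size 2, max 18) hi=[36, 49] (size 2, min 36) -> median=27
Step 5: insert 10 -> lo=[3, 10, 18] (size 3, max 18) hi=[36, 49] (size 2, min 36) -> median=18
Step 6: insert 43 -> lo=[3, 10, 18] (size 3, max 18) hi=[36, 43, 49] (size 3, min 36) -> median=27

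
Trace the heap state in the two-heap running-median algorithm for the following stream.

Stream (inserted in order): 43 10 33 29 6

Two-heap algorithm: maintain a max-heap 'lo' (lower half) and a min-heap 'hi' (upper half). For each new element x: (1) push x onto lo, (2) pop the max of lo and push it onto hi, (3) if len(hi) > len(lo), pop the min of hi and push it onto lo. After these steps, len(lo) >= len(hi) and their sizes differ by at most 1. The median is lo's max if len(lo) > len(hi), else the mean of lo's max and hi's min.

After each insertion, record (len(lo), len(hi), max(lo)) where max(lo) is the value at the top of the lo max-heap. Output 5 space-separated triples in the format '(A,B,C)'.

Answer: (1,0,43) (1,1,10) (2,1,33) (2,2,29) (3,2,29)

Derivation:
Step 1: insert 43 -> lo=[43] hi=[] -> (len(lo)=1, len(hi)=0, max(lo)=43)
Step 2: insert 10 -> lo=[10] hi=[43] -> (len(lo)=1, len(hi)=1, max(lo)=10)
Step 3: insert 33 -> lo=[10, 33] hi=[43] -> (len(lo)=2, len(hi)=1, max(lo)=33)
Step 4: insert 29 -> lo=[10, 29] hi=[33, 43] -> (len(lo)=2, len(hi)=2, max(lo)=29)
Step 5: insert 6 -> lo=[6, 10, 29] hi=[33, 43] -> (len(lo)=3, len(hi)=2, max(lo)=29)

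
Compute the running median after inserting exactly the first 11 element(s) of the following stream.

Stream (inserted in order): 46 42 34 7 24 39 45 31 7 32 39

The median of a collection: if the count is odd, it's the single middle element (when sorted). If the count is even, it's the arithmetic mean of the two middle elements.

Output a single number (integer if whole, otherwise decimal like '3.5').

Answer: 34

Derivation:
Step 1: insert 46 -> lo=[46] (size 1, max 46) hi=[] (size 0) -> median=46
Step 2: insert 42 -> lo=[42] (size 1, max 42) hi=[46] (size 1, min 46) -> median=44
Step 3: insert 34 -> lo=[34, 42] (size 2, max 42) hi=[46] (size 1, min 46) -> median=42
Step 4: insert 7 -> lo=[7, 34] (size 2, max 34) hi=[42, 46] (size 2, min 42) -> median=38
Step 5: insert 24 -> lo=[7, 24, 34] (size 3, max 34) hi=[42, 46] (size 2, min 42) -> median=34
Step 6: insert 39 -> lo=[7, 24, 34] (size 3, max 34) hi=[39, 42, 46] (size 3, min 39) -> median=36.5
Step 7: insert 45 -> lo=[7, 24, 34, 39] (size 4, max 39) hi=[42, 45, 46] (size 3, min 42) -> median=39
Step 8: insert 31 -> lo=[7, 24, 31, 34] (size 4, max 34) hi=[39, 42, 45, 46] (size 4, min 39) -> median=36.5
Step 9: insert 7 -> lo=[7, 7, 24, 31, 34] (size 5, max 34) hi=[39, 42, 45, 46] (size 4, min 39) -> median=34
Step 10: insert 32 -> lo=[7, 7, 24, 31, 32] (size 5, max 32) hi=[34, 39, 42, 45, 46] (size 5, min 34) -> median=33
Step 11: insert 39 -> lo=[7, 7, 24, 31, 32, 34] (size 6, max 34) hi=[39, 39, 42, 45, 46] (size 5, min 39) -> median=34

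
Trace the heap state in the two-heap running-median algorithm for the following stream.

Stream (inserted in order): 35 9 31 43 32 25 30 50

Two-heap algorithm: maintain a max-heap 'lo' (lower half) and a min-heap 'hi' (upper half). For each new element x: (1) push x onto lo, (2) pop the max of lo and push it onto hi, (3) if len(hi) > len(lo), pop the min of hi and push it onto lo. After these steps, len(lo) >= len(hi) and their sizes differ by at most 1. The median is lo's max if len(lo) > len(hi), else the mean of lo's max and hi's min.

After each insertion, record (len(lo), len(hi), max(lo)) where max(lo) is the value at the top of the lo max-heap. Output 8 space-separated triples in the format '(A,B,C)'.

Answer: (1,0,35) (1,1,9) (2,1,31) (2,2,31) (3,2,32) (3,3,31) (4,3,31) (4,4,31)

Derivation:
Step 1: insert 35 -> lo=[35] hi=[] -> (len(lo)=1, len(hi)=0, max(lo)=35)
Step 2: insert 9 -> lo=[9] hi=[35] -> (len(lo)=1, len(hi)=1, max(lo)=9)
Step 3: insert 31 -> lo=[9, 31] hi=[35] -> (len(lo)=2, len(hi)=1, max(lo)=31)
Step 4: insert 43 -> lo=[9, 31] hi=[35, 43] -> (len(lo)=2, len(hi)=2, max(lo)=31)
Step 5: insert 32 -> lo=[9, 31, 32] hi=[35, 43] -> (len(lo)=3, len(hi)=2, max(lo)=32)
Step 6: insert 25 -> lo=[9, 25, 31] hi=[32, 35, 43] -> (len(lo)=3, len(hi)=3, max(lo)=31)
Step 7: insert 30 -> lo=[9, 25, 30, 31] hi=[32, 35, 43] -> (len(lo)=4, len(hi)=3, max(lo)=31)
Step 8: insert 50 -> lo=[9, 25, 30, 31] hi=[32, 35, 43, 50] -> (len(lo)=4, len(hi)=4, max(lo)=31)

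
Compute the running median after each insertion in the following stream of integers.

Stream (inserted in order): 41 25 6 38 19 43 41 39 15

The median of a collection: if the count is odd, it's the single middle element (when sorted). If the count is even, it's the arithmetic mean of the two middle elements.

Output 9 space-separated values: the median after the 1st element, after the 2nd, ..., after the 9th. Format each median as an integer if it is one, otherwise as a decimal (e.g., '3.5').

Step 1: insert 41 -> lo=[41] (size 1, max 41) hi=[] (size 0) -> median=41
Step 2: insert 25 -> lo=[25] (size 1, max 25) hi=[41] (size 1, min 41) -> median=33
Step 3: insert 6 -> lo=[6, 25] (size 2, max 25) hi=[41] (size 1, min 41) -> median=25
Step 4: insert 38 -> lo=[6, 25] (size 2, max 25) hi=[38, 41] (size 2, min 38) -> median=31.5
Step 5: insert 19 -> lo=[6, 19, 25] (size 3, max 25) hi=[38, 41] (size 2, min 38) -> median=25
Step 6: insert 43 -> lo=[6, 19, 25] (size 3, max 25) hi=[38, 41, 43] (size 3, min 38) -> median=31.5
Step 7: insert 41 -> lo=[6, 19, 25, 38] (size 4, max 38) hi=[41, 41, 43] (size 3, min 41) -> median=38
Step 8: insert 39 -> lo=[6, 19, 25, 38] (size 4, max 38) hi=[39, 41, 41, 43] (size 4, min 39) -> median=38.5
Step 9: insert 15 -> lo=[6, 15, 19, 25, 38] (size 5, max 38) hi=[39, 41, 41, 43] (size 4, min 39) -> median=38

Answer: 41 33 25 31.5 25 31.5 38 38.5 38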